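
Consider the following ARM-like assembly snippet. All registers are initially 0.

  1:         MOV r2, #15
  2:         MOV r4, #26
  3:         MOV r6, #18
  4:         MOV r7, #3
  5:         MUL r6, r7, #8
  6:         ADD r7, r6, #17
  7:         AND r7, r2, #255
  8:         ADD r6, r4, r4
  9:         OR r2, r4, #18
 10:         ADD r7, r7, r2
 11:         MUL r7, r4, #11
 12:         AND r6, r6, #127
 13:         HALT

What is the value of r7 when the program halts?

286

MOV r2, #15 → r2=15
MOV r4, #26 → r4=26
MOV r6, #18 → r6=18
MOV r7, #3 → r7=3
MUL r6, r7, #8 → r6=3*8=24
ADD r7, r6, #17 → r7=24+17=41
AND r7, r2, #255 → r7=15&255=15
ADD r6, r4, r4 → r6=26+26=52
OR r2, r4, #18 → r2=26|18=26
ADD r7, r7, r2 → r7=15+26=41
MUL r7, r4, #11 → r7=26*11=286
AND r6, r6, #127 → r6=52&127=52
halt.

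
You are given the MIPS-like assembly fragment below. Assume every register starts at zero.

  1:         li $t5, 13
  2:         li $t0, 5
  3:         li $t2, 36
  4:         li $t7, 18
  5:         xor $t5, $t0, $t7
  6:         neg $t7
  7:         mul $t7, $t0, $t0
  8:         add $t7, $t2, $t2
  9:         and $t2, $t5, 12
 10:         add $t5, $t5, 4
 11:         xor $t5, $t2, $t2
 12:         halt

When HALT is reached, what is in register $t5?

li $t5, 13 → $t5=13
li $t0, 5 → $t0=5
li $t2, 36 → $t2=36
li $t7, 18 → $t7=18
xor $t5, $t0, $t7 → $t5=5^18=23
neg $t7 → $t7=-(18)=-18
mul $t7, $t0, $t0 → $t7=5*5=25
add $t7, $t2, $t2 → $t7=36+36=72
and $t2, $t5, 12 → $t2=23&12=4
add $t5, $t5, 4 → $t5=23+4=27
xor $t5, $t2, $t2 → $t5=4^4=0
halt.

0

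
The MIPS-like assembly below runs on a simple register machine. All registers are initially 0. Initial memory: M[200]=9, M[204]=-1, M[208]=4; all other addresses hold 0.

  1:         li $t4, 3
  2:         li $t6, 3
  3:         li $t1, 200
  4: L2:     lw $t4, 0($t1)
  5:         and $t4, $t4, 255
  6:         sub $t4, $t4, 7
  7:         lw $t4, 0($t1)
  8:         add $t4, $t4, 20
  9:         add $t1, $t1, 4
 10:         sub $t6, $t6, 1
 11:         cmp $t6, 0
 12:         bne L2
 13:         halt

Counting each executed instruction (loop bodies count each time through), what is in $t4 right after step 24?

-3

after li $t4, 3: $t4=3
after li $t6, 3: $t6=3
after li $t1, 200: $t1=200
after lw $t4, 0($t1): $t4=M[200]=9
after and $t4, $t4, 255: $t4=9&255=9
after sub $t4, $t4, 7: $t4=9-7=2
after lw $t4, 0($t1): $t4=M[200]=9
after add $t4, $t4, 20: $t4=9+20=29
after add $t1, $t1, 4: $t1=200+4=204
after sub $t6, $t6, 1: $t6=3-1=2
cmp $t6, 0  (cmp 2,0)
bne L2: taken
after lw $t4, 0($t1): $t4=M[204]=-1
after and $t4, $t4, 255: $t4=(-1)&255=255
after sub $t4, $t4, 7: $t4=255-7=248
after lw $t4, 0($t1): $t4=M[204]=-1
after add $t4, $t4, 20: $t4=(-1)+20=19
after add $t1, $t1, 4: $t1=204+4=208
after sub $t6, $t6, 1: $t6=2-1=1
cmp $t6, 0  (cmp 1,0)
bne L2: taken
after lw $t4, 0($t1): $t4=M[208]=4
after and $t4, $t4, 255: $t4=4&255=4
after sub $t4, $t4, 7: $t4=4-7=-3
After step 24: $t4 = -3.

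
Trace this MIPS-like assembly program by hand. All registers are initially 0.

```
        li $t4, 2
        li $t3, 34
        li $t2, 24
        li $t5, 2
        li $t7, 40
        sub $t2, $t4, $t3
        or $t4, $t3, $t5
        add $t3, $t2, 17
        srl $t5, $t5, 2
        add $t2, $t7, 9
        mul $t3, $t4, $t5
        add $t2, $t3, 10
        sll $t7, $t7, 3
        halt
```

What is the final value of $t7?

320

$t4=2
$t3=34
$t2=24
$t5=2
$t7=40
$t2=2-34=-32
$t4=34|2=34
$t3=(-32)+17=-15
$t5=2>>2=0
$t2=40+9=49
$t3=34*0=0
$t2=0+10=10
$t7=40<<3=320
halt.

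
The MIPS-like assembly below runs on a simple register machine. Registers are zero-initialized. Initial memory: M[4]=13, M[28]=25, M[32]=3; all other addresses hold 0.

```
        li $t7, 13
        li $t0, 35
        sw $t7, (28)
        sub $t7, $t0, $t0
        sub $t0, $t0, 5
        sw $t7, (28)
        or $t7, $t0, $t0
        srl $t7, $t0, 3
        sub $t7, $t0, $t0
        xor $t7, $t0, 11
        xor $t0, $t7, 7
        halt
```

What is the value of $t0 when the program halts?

18

$t7=13
$t0=35
sw $t7, (28) → M[28]=13
$t7=35-35=0
$t0=35-5=30
sw $t7, (28) → M[28]=0
$t7=30|30=30
$t7=30>>3=3
$t7=30-30=0
$t7=30^11=21
$t0=21^7=18
halt.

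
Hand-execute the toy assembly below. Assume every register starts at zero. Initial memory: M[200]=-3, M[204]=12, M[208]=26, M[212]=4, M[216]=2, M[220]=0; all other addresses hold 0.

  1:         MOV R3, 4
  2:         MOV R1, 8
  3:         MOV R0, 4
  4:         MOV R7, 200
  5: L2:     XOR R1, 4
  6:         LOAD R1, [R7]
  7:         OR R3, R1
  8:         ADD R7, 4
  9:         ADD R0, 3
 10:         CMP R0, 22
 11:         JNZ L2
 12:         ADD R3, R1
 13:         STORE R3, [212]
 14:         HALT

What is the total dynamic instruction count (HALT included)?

49

MOV R3, 4 → R3=4
MOV R1, 8 → R1=8
MOV R0, 4 → R0=4
MOV R7, 200 → R7=200
XOR R1, 4 → R1=8^4=12
LOAD R1, [R7] → R1=M[200]=-3
OR R3, R1 → R3=4|(-3)=-3
ADD R7, 4 → R7=200+4=204
ADD R0, 3 → R0=4+3=7
CMP R0, 22  (cmp 7,22)
JNZ L2: taken
XOR R1, 4 → R1=(-3)^4=-7
LOAD R1, [R7] → R1=M[204]=12
OR R3, R1 → R3=(-3)|12=-3
ADD R7, 4 → R7=204+4=208
ADD R0, 3 → R0=7+3=10
CMP R0, 22  (cmp 10,22)
JNZ L2: taken
XOR R1, 4 → R1=12^4=8
LOAD R1, [R7] → R1=M[208]=26
OR R3, R1 → R3=(-3)|26=-1
ADD R7, 4 → R7=208+4=212
ADD R0, 3 → R0=10+3=13
CMP R0, 22  (cmp 13,22)
JNZ L2: taken
XOR R1, 4 → R1=26^4=30
LOAD R1, [R7] → R1=M[212]=4
OR R3, R1 → R3=(-1)|4=-1
ADD R7, 4 → R7=212+4=216
ADD R0, 3 → R0=13+3=16
CMP R0, 22  (cmp 16,22)
JNZ L2: taken
XOR R1, 4 → R1=4^4=0
LOAD R1, [R7] → R1=M[216]=2
OR R3, R1 → R3=(-1)|2=-1
ADD R7, 4 → R7=216+4=220
ADD R0, 3 → R0=16+3=19
CMP R0, 22  (cmp 19,22)
JNZ L2: taken
XOR R1, 4 → R1=2^4=6
LOAD R1, [R7] → R1=M[220]=0
OR R3, R1 → R3=(-1)|0=-1
ADD R7, 4 → R7=220+4=224
ADD R0, 3 → R0=19+3=22
CMP R0, 22  (cmp 22,22)
JNZ L2: not taken
ADD R3, R1 → R3=(-1)+0=-1
STORE R3, [212] → M[212]=-1
halt.
Total executed instructions: 49.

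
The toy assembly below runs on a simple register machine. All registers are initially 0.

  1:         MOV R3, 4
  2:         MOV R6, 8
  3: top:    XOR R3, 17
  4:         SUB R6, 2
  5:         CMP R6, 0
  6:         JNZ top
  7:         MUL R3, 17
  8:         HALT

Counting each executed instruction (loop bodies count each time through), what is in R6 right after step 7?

MOV R3, 4 → R3=4
MOV R6, 8 → R6=8
XOR R3, 17 → R3=4^17=21
SUB R6, 2 → R6=8-2=6
CMP R6, 0  (cmp 6,0)
JNZ top: taken
XOR R3, 17 → R3=21^17=4
After step 7: R6 = 6.

6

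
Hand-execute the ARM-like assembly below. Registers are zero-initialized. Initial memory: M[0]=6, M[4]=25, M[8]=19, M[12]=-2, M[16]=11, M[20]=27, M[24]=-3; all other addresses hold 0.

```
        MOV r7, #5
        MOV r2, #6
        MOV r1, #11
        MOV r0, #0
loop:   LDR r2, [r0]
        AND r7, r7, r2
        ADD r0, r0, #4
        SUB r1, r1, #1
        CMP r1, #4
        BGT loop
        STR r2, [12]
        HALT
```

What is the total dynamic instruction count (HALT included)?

48

r7=5
r2=6
r1=11
r0=0
r2=M[0]=6
r7=5&6=4
r0=0+4=4
r1=11-1=10
CMP r1, #4  (cmp 10,4)
BGT loop: taken
r2=M[4]=25
r7=4&25=0
r0=4+4=8
r1=10-1=9
CMP r1, #4  (cmp 9,4)
BGT loop: taken
r2=M[8]=19
r7=0&19=0
r0=8+4=12
r1=9-1=8
CMP r1, #4  (cmp 8,4)
BGT loop: taken
r2=M[12]=-2
r7=0&(-2)=0
r0=12+4=16
r1=8-1=7
CMP r1, #4  (cmp 7,4)
BGT loop: taken
r2=M[16]=11
r7=0&11=0
r0=16+4=20
r1=7-1=6
CMP r1, #4  (cmp 6,4)
BGT loop: taken
r2=M[20]=27
r7=0&27=0
r0=20+4=24
r1=6-1=5
CMP r1, #4  (cmp 5,4)
BGT loop: taken
r2=M[24]=-3
r7=0&(-3)=0
r0=24+4=28
r1=5-1=4
CMP r1, #4  (cmp 4,4)
BGT loop: not taken
STR r2, [12] → M[12]=-3
halt.
Total executed instructions: 48.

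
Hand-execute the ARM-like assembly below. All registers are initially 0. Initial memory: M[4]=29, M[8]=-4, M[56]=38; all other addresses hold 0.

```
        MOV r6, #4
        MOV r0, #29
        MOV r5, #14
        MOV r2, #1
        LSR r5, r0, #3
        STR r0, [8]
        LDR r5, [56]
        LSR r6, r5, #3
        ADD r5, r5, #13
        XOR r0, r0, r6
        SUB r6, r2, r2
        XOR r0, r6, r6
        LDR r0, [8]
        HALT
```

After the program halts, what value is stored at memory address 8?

after MOV r6, #4: r6=4
after MOV r0, #29: r0=29
after MOV r5, #14: r5=14
after MOV r2, #1: r2=1
after LSR r5, r0, #3: r5=29>>3=3
STR r0, [8] → M[8]=29
after LDR r5, [56]: r5=M[56]=38
after LSR r6, r5, #3: r6=38>>3=4
after ADD r5, r5, #13: r5=38+13=51
after XOR r0, r0, r6: r0=29^4=25
after SUB r6, r2, r2: r6=1-1=0
after XOR r0, r6, r6: r0=0^0=0
after LDR r0, [8]: r0=M[8]=29
halt.

29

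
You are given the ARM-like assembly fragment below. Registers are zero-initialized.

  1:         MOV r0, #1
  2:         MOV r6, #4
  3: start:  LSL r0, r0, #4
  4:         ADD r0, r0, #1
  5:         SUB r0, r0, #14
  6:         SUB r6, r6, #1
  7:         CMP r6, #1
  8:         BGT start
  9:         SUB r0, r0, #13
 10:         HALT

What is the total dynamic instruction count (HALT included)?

22

MOV r0, #1 → r0=1
MOV r6, #4 → r6=4
LSL r0, r0, #4 → r0=1<<4=16
ADD r0, r0, #1 → r0=16+1=17
SUB r0, r0, #14 → r0=17-14=3
SUB r6, r6, #1 → r6=4-1=3
CMP r6, #1  (cmp 3,1)
BGT start: taken
LSL r0, r0, #4 → r0=3<<4=48
ADD r0, r0, #1 → r0=48+1=49
SUB r0, r0, #14 → r0=49-14=35
SUB r6, r6, #1 → r6=3-1=2
CMP r6, #1  (cmp 2,1)
BGT start: taken
LSL r0, r0, #4 → r0=35<<4=560
ADD r0, r0, #1 → r0=560+1=561
SUB r0, r0, #14 → r0=561-14=547
SUB r6, r6, #1 → r6=2-1=1
CMP r6, #1  (cmp 1,1)
BGT start: not taken
SUB r0, r0, #13 → r0=547-13=534
halt.
Total executed instructions: 22.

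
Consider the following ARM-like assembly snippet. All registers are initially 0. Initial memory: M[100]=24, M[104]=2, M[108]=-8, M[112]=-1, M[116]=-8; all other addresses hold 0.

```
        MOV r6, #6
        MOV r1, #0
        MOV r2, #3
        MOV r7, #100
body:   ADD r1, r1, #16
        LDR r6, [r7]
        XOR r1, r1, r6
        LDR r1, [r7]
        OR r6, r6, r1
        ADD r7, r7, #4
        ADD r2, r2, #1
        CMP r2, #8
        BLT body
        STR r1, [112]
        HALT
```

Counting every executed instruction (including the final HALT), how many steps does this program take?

51

MOV r6, #6 → r6=6
MOV r1, #0 → r1=0
MOV r2, #3 → r2=3
MOV r7, #100 → r7=100
ADD r1, r1, #16 → r1=0+16=16
LDR r6, [r7] → r6=M[100]=24
XOR r1, r1, r6 → r1=16^24=8
LDR r1, [r7] → r1=M[100]=24
OR r6, r6, r1 → r6=24|24=24
ADD r7, r7, #4 → r7=100+4=104
ADD r2, r2, #1 → r2=3+1=4
CMP r2, #8  (cmp 4,8)
BLT body: taken
ADD r1, r1, #16 → r1=24+16=40
LDR r6, [r7] → r6=M[104]=2
XOR r1, r1, r6 → r1=40^2=42
LDR r1, [r7] → r1=M[104]=2
OR r6, r6, r1 → r6=2|2=2
ADD r7, r7, #4 → r7=104+4=108
ADD r2, r2, #1 → r2=4+1=5
CMP r2, #8  (cmp 5,8)
BLT body: taken
ADD r1, r1, #16 → r1=2+16=18
LDR r6, [r7] → r6=M[108]=-8
XOR r1, r1, r6 → r1=18^(-8)=-22
LDR r1, [r7] → r1=M[108]=-8
OR r6, r6, r1 → r6=(-8)|(-8)=-8
ADD r7, r7, #4 → r7=108+4=112
ADD r2, r2, #1 → r2=5+1=6
CMP r2, #8  (cmp 6,8)
BLT body: taken
ADD r1, r1, #16 → r1=(-8)+16=8
LDR r6, [r7] → r6=M[112]=-1
XOR r1, r1, r6 → r1=8^(-1)=-9
LDR r1, [r7] → r1=M[112]=-1
OR r6, r6, r1 → r6=(-1)|(-1)=-1
ADD r7, r7, #4 → r7=112+4=116
ADD r2, r2, #1 → r2=6+1=7
CMP r2, #8  (cmp 7,8)
BLT body: taken
ADD r1, r1, #16 → r1=(-1)+16=15
LDR r6, [r7] → r6=M[116]=-8
XOR r1, r1, r6 → r1=15^(-8)=-9
LDR r1, [r7] → r1=M[116]=-8
OR r6, r6, r1 → r6=(-8)|(-8)=-8
ADD r7, r7, #4 → r7=116+4=120
ADD r2, r2, #1 → r2=7+1=8
CMP r2, #8  (cmp 8,8)
BLT body: not taken
STR r1, [112] → M[112]=-8
halt.
Total executed instructions: 51.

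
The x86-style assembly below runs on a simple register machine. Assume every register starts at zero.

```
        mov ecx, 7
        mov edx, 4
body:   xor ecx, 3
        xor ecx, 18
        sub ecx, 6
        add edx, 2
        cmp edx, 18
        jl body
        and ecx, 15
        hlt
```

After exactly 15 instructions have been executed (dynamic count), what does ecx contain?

-8

after mov ecx, 7: ecx=7
after mov edx, 4: edx=4
after xor ecx, 3: ecx=7^3=4
after xor ecx, 18: ecx=4^18=22
after sub ecx, 6: ecx=22-6=16
after add edx, 2: edx=4+2=6
cmp edx, 18  (cmp 6,18)
jl body: taken
after xor ecx, 3: ecx=16^3=19
after xor ecx, 18: ecx=19^18=1
after sub ecx, 6: ecx=1-6=-5
after add edx, 2: edx=6+2=8
cmp edx, 18  (cmp 8,18)
jl body: taken
after xor ecx, 3: ecx=(-5)^3=-8
After step 15: ecx = -8.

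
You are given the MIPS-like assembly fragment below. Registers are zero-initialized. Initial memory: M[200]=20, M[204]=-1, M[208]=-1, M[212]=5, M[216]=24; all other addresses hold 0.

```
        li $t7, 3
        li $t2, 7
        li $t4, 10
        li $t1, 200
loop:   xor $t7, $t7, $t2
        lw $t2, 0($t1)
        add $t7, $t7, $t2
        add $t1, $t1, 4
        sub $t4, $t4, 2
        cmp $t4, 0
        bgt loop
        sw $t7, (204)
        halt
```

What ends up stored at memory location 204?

44

$t7=3
$t2=7
$t4=10
$t1=200
$t7=3^7=4
$t2=M[200]=20
$t7=4+20=24
$t1=200+4=204
$t4=10-2=8
cmp $t4, 0  (cmp 8,0)
bgt loop: taken
$t7=24^20=12
$t2=M[204]=-1
$t7=12+(-1)=11
$t1=204+4=208
$t4=8-2=6
cmp $t4, 0  (cmp 6,0)
bgt loop: taken
$t7=11^(-1)=-12
$t2=M[208]=-1
$t7=(-12)+(-1)=-13
$t1=208+4=212
$t4=6-2=4
cmp $t4, 0  (cmp 4,0)
bgt loop: taken
$t7=(-13)^(-1)=12
$t2=M[212]=5
$t7=12+5=17
$t1=212+4=216
$t4=4-2=2
cmp $t4, 0  (cmp 2,0)
bgt loop: taken
$t7=17^5=20
$t2=M[216]=24
$t7=20+24=44
$t1=216+4=220
$t4=2-2=0
cmp $t4, 0  (cmp 0,0)
bgt loop: not taken
sw $t7, (204) → M[204]=44
halt.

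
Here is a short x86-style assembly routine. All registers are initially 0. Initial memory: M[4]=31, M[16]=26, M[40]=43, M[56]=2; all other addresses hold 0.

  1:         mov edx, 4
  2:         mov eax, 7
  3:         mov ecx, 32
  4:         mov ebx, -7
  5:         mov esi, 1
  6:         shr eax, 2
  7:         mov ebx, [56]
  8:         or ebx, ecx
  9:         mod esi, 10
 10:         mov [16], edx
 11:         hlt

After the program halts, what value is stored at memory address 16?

edx=4
eax=7
ecx=32
ebx=-7
esi=1
eax=7>>2=1
ebx=M[56]=2
ebx=2|32=34
esi=1%10=1
mov [16], edx → M[16]=4
halt.

4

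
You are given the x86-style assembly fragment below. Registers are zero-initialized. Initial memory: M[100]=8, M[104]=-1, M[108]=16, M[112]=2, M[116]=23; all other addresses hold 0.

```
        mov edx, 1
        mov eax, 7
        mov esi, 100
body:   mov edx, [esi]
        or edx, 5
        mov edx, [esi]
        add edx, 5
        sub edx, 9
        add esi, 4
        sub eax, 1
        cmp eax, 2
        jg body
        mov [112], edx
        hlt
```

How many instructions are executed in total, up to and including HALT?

after mov edx, 1: edx=1
after mov eax, 7: eax=7
after mov esi, 100: esi=100
after mov edx, [esi]: edx=M[100]=8
after or edx, 5: edx=8|5=13
after mov edx, [esi]: edx=M[100]=8
after add edx, 5: edx=8+5=13
after sub edx, 9: edx=13-9=4
after add esi, 4: esi=100+4=104
after sub eax, 1: eax=7-1=6
cmp eax, 2  (cmp 6,2)
jg body: taken
after mov edx, [esi]: edx=M[104]=-1
after or edx, 5: edx=(-1)|5=-1
after mov edx, [esi]: edx=M[104]=-1
after add edx, 5: edx=(-1)+5=4
after sub edx, 9: edx=4-9=-5
after add esi, 4: esi=104+4=108
after sub eax, 1: eax=6-1=5
cmp eax, 2  (cmp 5,2)
jg body: taken
after mov edx, [esi]: edx=M[108]=16
after or edx, 5: edx=16|5=21
after mov edx, [esi]: edx=M[108]=16
after add edx, 5: edx=16+5=21
after sub edx, 9: edx=21-9=12
after add esi, 4: esi=108+4=112
after sub eax, 1: eax=5-1=4
cmp eax, 2  (cmp 4,2)
jg body: taken
after mov edx, [esi]: edx=M[112]=2
after or edx, 5: edx=2|5=7
after mov edx, [esi]: edx=M[112]=2
after add edx, 5: edx=2+5=7
after sub edx, 9: edx=7-9=-2
after add esi, 4: esi=112+4=116
after sub eax, 1: eax=4-1=3
cmp eax, 2  (cmp 3,2)
jg body: taken
after mov edx, [esi]: edx=M[116]=23
after or edx, 5: edx=23|5=23
after mov edx, [esi]: edx=M[116]=23
after add edx, 5: edx=23+5=28
after sub edx, 9: edx=28-9=19
after add esi, 4: esi=116+4=120
after sub eax, 1: eax=3-1=2
cmp eax, 2  (cmp 2,2)
jg body: not taken
mov [112], edx → M[112]=19
halt.
Total executed instructions: 50.

50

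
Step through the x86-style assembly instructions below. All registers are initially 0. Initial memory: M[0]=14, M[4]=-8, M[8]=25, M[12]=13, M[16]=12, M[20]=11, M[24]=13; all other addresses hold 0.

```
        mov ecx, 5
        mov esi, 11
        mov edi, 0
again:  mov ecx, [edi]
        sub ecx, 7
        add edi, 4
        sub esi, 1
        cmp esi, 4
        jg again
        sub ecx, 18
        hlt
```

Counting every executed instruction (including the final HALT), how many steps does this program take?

47

ecx=5
esi=11
edi=0
ecx=M[0]=14
ecx=14-7=7
edi=0+4=4
esi=11-1=10
cmp esi, 4  (cmp 10,4)
jg again: taken
ecx=M[4]=-8
ecx=(-8)-7=-15
edi=4+4=8
esi=10-1=9
cmp esi, 4  (cmp 9,4)
jg again: taken
ecx=M[8]=25
ecx=25-7=18
edi=8+4=12
esi=9-1=8
cmp esi, 4  (cmp 8,4)
jg again: taken
ecx=M[12]=13
ecx=13-7=6
edi=12+4=16
esi=8-1=7
cmp esi, 4  (cmp 7,4)
jg again: taken
ecx=M[16]=12
ecx=12-7=5
edi=16+4=20
esi=7-1=6
cmp esi, 4  (cmp 6,4)
jg again: taken
ecx=M[20]=11
ecx=11-7=4
edi=20+4=24
esi=6-1=5
cmp esi, 4  (cmp 5,4)
jg again: taken
ecx=M[24]=13
ecx=13-7=6
edi=24+4=28
esi=5-1=4
cmp esi, 4  (cmp 4,4)
jg again: not taken
ecx=6-18=-12
halt.
Total executed instructions: 47.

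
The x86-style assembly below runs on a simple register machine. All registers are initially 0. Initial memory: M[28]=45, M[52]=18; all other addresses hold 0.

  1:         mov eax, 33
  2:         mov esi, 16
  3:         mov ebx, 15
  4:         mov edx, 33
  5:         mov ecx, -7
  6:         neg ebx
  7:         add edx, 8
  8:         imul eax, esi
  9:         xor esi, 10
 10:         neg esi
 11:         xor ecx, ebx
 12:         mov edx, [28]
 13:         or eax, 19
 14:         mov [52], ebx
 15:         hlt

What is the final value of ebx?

-15

eax=33
esi=16
ebx=15
edx=33
ecx=-7
ebx=-(15)=-15
edx=33+8=41
eax=33*16=528
esi=16^10=26
esi=-(26)=-26
ecx=(-7)^(-15)=8
edx=M[28]=45
eax=528|19=531
mov [52], ebx → M[52]=-15
halt.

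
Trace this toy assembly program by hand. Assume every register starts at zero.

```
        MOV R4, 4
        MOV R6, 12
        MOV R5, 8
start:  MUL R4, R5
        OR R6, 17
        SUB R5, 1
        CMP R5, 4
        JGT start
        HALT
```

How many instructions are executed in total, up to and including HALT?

24

R4=4
R6=12
R5=8
R4=4*8=32
R6=12|17=29
R5=8-1=7
CMP R5, 4  (cmp 7,4)
JGT start: taken
R4=32*7=224
R6=29|17=29
R5=7-1=6
CMP R5, 4  (cmp 6,4)
JGT start: taken
R4=224*6=1344
R6=29|17=29
R5=6-1=5
CMP R5, 4  (cmp 5,4)
JGT start: taken
R4=1344*5=6720
R6=29|17=29
R5=5-1=4
CMP R5, 4  (cmp 4,4)
JGT start: not taken
halt.
Total executed instructions: 24.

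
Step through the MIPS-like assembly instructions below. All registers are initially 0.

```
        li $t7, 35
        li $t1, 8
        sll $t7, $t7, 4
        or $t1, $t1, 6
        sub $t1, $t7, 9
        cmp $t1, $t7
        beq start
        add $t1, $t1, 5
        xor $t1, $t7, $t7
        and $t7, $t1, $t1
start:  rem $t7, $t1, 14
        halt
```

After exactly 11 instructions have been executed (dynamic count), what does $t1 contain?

$t7=35
$t1=8
$t7=35<<4=560
$t1=8|6=14
$t1=560-9=551
cmp $t1, $t7  (cmp 551,560)
beq start: not taken
$t1=551+5=556
$t1=560^560=0
$t7=0&0=0
$t7=0%14=0
After step 11: $t1 = 0.

0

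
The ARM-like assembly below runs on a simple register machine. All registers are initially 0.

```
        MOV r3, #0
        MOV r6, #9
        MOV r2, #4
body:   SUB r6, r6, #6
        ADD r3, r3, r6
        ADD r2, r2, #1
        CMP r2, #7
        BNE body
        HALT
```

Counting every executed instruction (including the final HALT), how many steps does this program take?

19

r3=0
r6=9
r2=4
r6=9-6=3
r3=0+3=3
r2=4+1=5
CMP r2, #7  (cmp 5,7)
BNE body: taken
r6=3-6=-3
r3=3+(-3)=0
r2=5+1=6
CMP r2, #7  (cmp 6,7)
BNE body: taken
r6=(-3)-6=-9
r3=0+(-9)=-9
r2=6+1=7
CMP r2, #7  (cmp 7,7)
BNE body: not taken
halt.
Total executed instructions: 19.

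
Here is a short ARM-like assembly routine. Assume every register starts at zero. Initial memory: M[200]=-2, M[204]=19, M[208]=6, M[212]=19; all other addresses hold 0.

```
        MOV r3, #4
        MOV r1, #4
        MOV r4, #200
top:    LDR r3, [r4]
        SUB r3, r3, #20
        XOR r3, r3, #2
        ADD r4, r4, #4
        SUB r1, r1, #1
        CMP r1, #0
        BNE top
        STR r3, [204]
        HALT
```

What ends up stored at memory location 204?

after MOV r3, #4: r3=4
after MOV r1, #4: r1=4
after MOV r4, #200: r4=200
after LDR r3, [r4]: r3=M[200]=-2
after SUB r3, r3, #20: r3=(-2)-20=-22
after XOR r3, r3, #2: r3=(-22)^2=-24
after ADD r4, r4, #4: r4=200+4=204
after SUB r1, r1, #1: r1=4-1=3
CMP r1, #0  (cmp 3,0)
BNE top: taken
after LDR r3, [r4]: r3=M[204]=19
after SUB r3, r3, #20: r3=19-20=-1
after XOR r3, r3, #2: r3=(-1)^2=-3
after ADD r4, r4, #4: r4=204+4=208
after SUB r1, r1, #1: r1=3-1=2
CMP r1, #0  (cmp 2,0)
BNE top: taken
after LDR r3, [r4]: r3=M[208]=6
after SUB r3, r3, #20: r3=6-20=-14
after XOR r3, r3, #2: r3=(-14)^2=-16
after ADD r4, r4, #4: r4=208+4=212
after SUB r1, r1, #1: r1=2-1=1
CMP r1, #0  (cmp 1,0)
BNE top: taken
after LDR r3, [r4]: r3=M[212]=19
after SUB r3, r3, #20: r3=19-20=-1
after XOR r3, r3, #2: r3=(-1)^2=-3
after ADD r4, r4, #4: r4=212+4=216
after SUB r1, r1, #1: r1=1-1=0
CMP r1, #0  (cmp 0,0)
BNE top: not taken
STR r3, [204] → M[204]=-3
halt.

-3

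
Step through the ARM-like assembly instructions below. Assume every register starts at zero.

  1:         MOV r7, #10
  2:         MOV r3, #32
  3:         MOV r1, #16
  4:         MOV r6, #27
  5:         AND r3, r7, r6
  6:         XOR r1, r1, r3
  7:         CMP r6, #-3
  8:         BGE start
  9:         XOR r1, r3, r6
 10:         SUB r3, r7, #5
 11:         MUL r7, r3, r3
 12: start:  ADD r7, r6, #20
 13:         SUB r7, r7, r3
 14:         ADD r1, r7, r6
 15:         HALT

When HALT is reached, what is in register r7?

37

after MOV r7, #10: r7=10
after MOV r3, #32: r3=32
after MOV r1, #16: r1=16
after MOV r6, #27: r6=27
after AND r3, r7, r6: r3=10&27=10
after XOR r1, r1, r3: r1=16^10=26
CMP r6, #-3  (cmp 27,-3)
BGE start: taken
after ADD r7, r6, #20: r7=27+20=47
after SUB r7, r7, r3: r7=47-10=37
after ADD r1, r7, r6: r1=37+27=64
halt.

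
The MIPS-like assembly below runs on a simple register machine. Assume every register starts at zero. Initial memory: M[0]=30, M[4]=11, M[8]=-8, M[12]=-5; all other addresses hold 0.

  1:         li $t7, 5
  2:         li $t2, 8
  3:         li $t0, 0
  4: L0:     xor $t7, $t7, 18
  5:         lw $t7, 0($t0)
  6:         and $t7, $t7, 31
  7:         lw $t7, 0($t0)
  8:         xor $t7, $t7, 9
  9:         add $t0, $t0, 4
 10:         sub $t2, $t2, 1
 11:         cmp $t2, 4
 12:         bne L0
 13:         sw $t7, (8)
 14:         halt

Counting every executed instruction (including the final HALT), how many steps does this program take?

li $t7, 5 → $t7=5
li $t2, 8 → $t2=8
li $t0, 0 → $t0=0
xor $t7, $t7, 18 → $t7=5^18=23
lw $t7, 0($t0) → $t7=M[0]=30
and $t7, $t7, 31 → $t7=30&31=30
lw $t7, 0($t0) → $t7=M[0]=30
xor $t7, $t7, 9 → $t7=30^9=23
add $t0, $t0, 4 → $t0=0+4=4
sub $t2, $t2, 1 → $t2=8-1=7
cmp $t2, 4  (cmp 7,4)
bne L0: taken
xor $t7, $t7, 18 → $t7=23^18=5
lw $t7, 0($t0) → $t7=M[4]=11
and $t7, $t7, 31 → $t7=11&31=11
lw $t7, 0($t0) → $t7=M[4]=11
xor $t7, $t7, 9 → $t7=11^9=2
add $t0, $t0, 4 → $t0=4+4=8
sub $t2, $t2, 1 → $t2=7-1=6
cmp $t2, 4  (cmp 6,4)
bne L0: taken
xor $t7, $t7, 18 → $t7=2^18=16
lw $t7, 0($t0) → $t7=M[8]=-8
and $t7, $t7, 31 → $t7=(-8)&31=24
lw $t7, 0($t0) → $t7=M[8]=-8
xor $t7, $t7, 9 → $t7=(-8)^9=-15
add $t0, $t0, 4 → $t0=8+4=12
sub $t2, $t2, 1 → $t2=6-1=5
cmp $t2, 4  (cmp 5,4)
bne L0: taken
xor $t7, $t7, 18 → $t7=(-15)^18=-29
lw $t7, 0($t0) → $t7=M[12]=-5
and $t7, $t7, 31 → $t7=(-5)&31=27
lw $t7, 0($t0) → $t7=M[12]=-5
xor $t7, $t7, 9 → $t7=(-5)^9=-14
add $t0, $t0, 4 → $t0=12+4=16
sub $t2, $t2, 1 → $t2=5-1=4
cmp $t2, 4  (cmp 4,4)
bne L0: not taken
sw $t7, (8) → M[8]=-14
halt.
Total executed instructions: 41.

41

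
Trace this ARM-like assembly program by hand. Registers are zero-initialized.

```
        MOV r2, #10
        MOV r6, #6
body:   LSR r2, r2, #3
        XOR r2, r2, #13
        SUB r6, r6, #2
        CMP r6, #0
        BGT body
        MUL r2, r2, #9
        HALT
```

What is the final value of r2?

r2=10
r6=6
r2=10>>3=1
r2=1^13=12
r6=6-2=4
CMP r6, #0  (cmp 4,0)
BGT body: taken
r2=12>>3=1
r2=1^13=12
r6=4-2=2
CMP r6, #0  (cmp 2,0)
BGT body: taken
r2=12>>3=1
r2=1^13=12
r6=2-2=0
CMP r6, #0  (cmp 0,0)
BGT body: not taken
r2=12*9=108
halt.

108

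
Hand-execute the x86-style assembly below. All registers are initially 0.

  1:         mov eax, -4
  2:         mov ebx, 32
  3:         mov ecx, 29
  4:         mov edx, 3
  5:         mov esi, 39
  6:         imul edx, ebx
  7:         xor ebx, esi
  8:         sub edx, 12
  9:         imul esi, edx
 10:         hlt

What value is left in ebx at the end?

7

mov eax, -4 → eax=-4
mov ebx, 32 → ebx=32
mov ecx, 29 → ecx=29
mov edx, 3 → edx=3
mov esi, 39 → esi=39
imul edx, ebx → edx=3*32=96
xor ebx, esi → ebx=32^39=7
sub edx, 12 → edx=96-12=84
imul esi, edx → esi=39*84=3276
halt.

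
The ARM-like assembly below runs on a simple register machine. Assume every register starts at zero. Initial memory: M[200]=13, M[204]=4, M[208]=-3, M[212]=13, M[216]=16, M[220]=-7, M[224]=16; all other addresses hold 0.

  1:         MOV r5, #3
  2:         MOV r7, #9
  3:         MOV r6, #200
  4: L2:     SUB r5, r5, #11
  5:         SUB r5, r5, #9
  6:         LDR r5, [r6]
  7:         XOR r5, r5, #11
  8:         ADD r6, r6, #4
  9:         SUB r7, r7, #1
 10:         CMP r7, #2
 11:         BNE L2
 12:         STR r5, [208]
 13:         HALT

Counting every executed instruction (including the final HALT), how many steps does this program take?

61

after MOV r5, #3: r5=3
after MOV r7, #9: r7=9
after MOV r6, #200: r6=200
after SUB r5, r5, #11: r5=3-11=-8
after SUB r5, r5, #9: r5=(-8)-9=-17
after LDR r5, [r6]: r5=M[200]=13
after XOR r5, r5, #11: r5=13^11=6
after ADD r6, r6, #4: r6=200+4=204
after SUB r7, r7, #1: r7=9-1=8
CMP r7, #2  (cmp 8,2)
BNE L2: taken
after SUB r5, r5, #11: r5=6-11=-5
after SUB r5, r5, #9: r5=(-5)-9=-14
after LDR r5, [r6]: r5=M[204]=4
after XOR r5, r5, #11: r5=4^11=15
after ADD r6, r6, #4: r6=204+4=208
after SUB r7, r7, #1: r7=8-1=7
CMP r7, #2  (cmp 7,2)
BNE L2: taken
after SUB r5, r5, #11: r5=15-11=4
after SUB r5, r5, #9: r5=4-9=-5
after LDR r5, [r6]: r5=M[208]=-3
after XOR r5, r5, #11: r5=(-3)^11=-10
after ADD r6, r6, #4: r6=208+4=212
after SUB r7, r7, #1: r7=7-1=6
CMP r7, #2  (cmp 6,2)
BNE L2: taken
after SUB r5, r5, #11: r5=(-10)-11=-21
after SUB r5, r5, #9: r5=(-21)-9=-30
after LDR r5, [r6]: r5=M[212]=13
after XOR r5, r5, #11: r5=13^11=6
after ADD r6, r6, #4: r6=212+4=216
after SUB r7, r7, #1: r7=6-1=5
CMP r7, #2  (cmp 5,2)
BNE L2: taken
after SUB r5, r5, #11: r5=6-11=-5
after SUB r5, r5, #9: r5=(-5)-9=-14
after LDR r5, [r6]: r5=M[216]=16
after XOR r5, r5, #11: r5=16^11=27
after ADD r6, r6, #4: r6=216+4=220
after SUB r7, r7, #1: r7=5-1=4
CMP r7, #2  (cmp 4,2)
BNE L2: taken
after SUB r5, r5, #11: r5=27-11=16
after SUB r5, r5, #9: r5=16-9=7
after LDR r5, [r6]: r5=M[220]=-7
after XOR r5, r5, #11: r5=(-7)^11=-14
after ADD r6, r6, #4: r6=220+4=224
after SUB r7, r7, #1: r7=4-1=3
CMP r7, #2  (cmp 3,2)
BNE L2: taken
after SUB r5, r5, #11: r5=(-14)-11=-25
after SUB r5, r5, #9: r5=(-25)-9=-34
after LDR r5, [r6]: r5=M[224]=16
after XOR r5, r5, #11: r5=16^11=27
after ADD r6, r6, #4: r6=224+4=228
after SUB r7, r7, #1: r7=3-1=2
CMP r7, #2  (cmp 2,2)
BNE L2: not taken
STR r5, [208] → M[208]=27
halt.
Total executed instructions: 61.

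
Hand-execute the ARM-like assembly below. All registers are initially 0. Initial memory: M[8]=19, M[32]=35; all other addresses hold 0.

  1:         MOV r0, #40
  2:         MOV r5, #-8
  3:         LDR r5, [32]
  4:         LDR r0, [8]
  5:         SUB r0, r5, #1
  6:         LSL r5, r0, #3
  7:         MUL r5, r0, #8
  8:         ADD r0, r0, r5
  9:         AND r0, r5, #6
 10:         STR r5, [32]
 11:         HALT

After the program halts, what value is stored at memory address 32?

272

MOV r0, #40 → r0=40
MOV r5, #-8 → r5=-8
LDR r5, [32] → r5=M[32]=35
LDR r0, [8] → r0=M[8]=19
SUB r0, r5, #1 → r0=35-1=34
LSL r5, r0, #3 → r5=34<<3=272
MUL r5, r0, #8 → r5=34*8=272
ADD r0, r0, r5 → r0=34+272=306
AND r0, r5, #6 → r0=272&6=0
STR r5, [32] → M[32]=272
halt.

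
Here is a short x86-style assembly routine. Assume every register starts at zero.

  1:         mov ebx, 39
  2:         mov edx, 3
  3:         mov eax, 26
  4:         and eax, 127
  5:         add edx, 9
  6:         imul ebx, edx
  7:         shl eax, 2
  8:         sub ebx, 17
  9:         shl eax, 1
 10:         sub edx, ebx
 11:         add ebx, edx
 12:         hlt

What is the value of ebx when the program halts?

12

after mov ebx, 39: ebx=39
after mov edx, 3: edx=3
after mov eax, 26: eax=26
after and eax, 127: eax=26&127=26
after add edx, 9: edx=3+9=12
after imul ebx, edx: ebx=39*12=468
after shl eax, 2: eax=26<<2=104
after sub ebx, 17: ebx=468-17=451
after shl eax, 1: eax=104<<1=208
after sub edx, ebx: edx=12-451=-439
after add ebx, edx: ebx=451+(-439)=12
halt.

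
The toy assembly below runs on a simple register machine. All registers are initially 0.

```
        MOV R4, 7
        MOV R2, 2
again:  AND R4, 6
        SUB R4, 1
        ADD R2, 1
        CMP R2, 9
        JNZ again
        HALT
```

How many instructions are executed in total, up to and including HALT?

38

R4=7
R2=2
R4=7&6=6
R4=6-1=5
R2=2+1=3
CMP R2, 9  (cmp 3,9)
JNZ again: taken
R4=5&6=4
R4=4-1=3
R2=3+1=4
CMP R2, 9  (cmp 4,9)
JNZ again: taken
R4=3&6=2
R4=2-1=1
R2=4+1=5
CMP R2, 9  (cmp 5,9)
JNZ again: taken
R4=1&6=0
R4=0-1=-1
R2=5+1=6
CMP R2, 9  (cmp 6,9)
JNZ again: taken
R4=(-1)&6=6
R4=6-1=5
R2=6+1=7
CMP R2, 9  (cmp 7,9)
JNZ again: taken
R4=5&6=4
R4=4-1=3
R2=7+1=8
CMP R2, 9  (cmp 8,9)
JNZ again: taken
R4=3&6=2
R4=2-1=1
R2=8+1=9
CMP R2, 9  (cmp 9,9)
JNZ again: not taken
halt.
Total executed instructions: 38.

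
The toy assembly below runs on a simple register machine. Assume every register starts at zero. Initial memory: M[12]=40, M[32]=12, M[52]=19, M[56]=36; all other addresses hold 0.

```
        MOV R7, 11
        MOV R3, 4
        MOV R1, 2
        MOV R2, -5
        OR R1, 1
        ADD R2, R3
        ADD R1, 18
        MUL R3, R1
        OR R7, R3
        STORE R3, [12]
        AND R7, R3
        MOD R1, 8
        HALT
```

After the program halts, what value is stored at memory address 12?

R7=11
R3=4
R1=2
R2=-5
R1=2|1=3
R2=(-5)+4=-1
R1=3+18=21
R3=4*21=84
R7=11|84=95
STORE R3, [12] → M[12]=84
R7=95&84=84
R1=21%8=5
halt.

84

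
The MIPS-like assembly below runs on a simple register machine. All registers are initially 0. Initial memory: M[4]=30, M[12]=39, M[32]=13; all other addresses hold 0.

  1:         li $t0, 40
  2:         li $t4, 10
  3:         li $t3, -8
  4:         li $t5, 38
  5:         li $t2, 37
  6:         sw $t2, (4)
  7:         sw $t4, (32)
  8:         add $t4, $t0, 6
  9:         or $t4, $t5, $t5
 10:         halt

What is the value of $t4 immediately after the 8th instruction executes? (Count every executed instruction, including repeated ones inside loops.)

46

after li $t0, 40: $t0=40
after li $t4, 10: $t4=10
after li $t3, -8: $t3=-8
after li $t5, 38: $t5=38
after li $t2, 37: $t2=37
sw $t2, (4) → M[4]=37
sw $t4, (32) → M[32]=10
after add $t4, $t0, 6: $t4=40+6=46
After step 8: $t4 = 46.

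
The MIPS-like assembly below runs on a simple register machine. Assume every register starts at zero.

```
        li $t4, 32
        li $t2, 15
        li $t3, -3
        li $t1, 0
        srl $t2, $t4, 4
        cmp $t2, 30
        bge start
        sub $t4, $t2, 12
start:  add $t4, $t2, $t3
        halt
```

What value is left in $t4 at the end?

li $t4, 32 → $t4=32
li $t2, 15 → $t2=15
li $t3, -3 → $t3=-3
li $t1, 0 → $t1=0
srl $t2, $t4, 4 → $t2=32>>4=2
cmp $t2, 30  (cmp 2,30)
bge start: not taken
sub $t4, $t2, 12 → $t4=2-12=-10
add $t4, $t2, $t3 → $t4=2+(-3)=-1
halt.

-1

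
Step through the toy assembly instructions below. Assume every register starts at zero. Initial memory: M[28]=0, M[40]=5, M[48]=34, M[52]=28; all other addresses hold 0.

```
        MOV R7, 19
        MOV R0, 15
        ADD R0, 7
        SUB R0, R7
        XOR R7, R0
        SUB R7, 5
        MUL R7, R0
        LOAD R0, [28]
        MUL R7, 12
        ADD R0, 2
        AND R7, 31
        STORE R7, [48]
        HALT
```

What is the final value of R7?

MOV R7, 19 → R7=19
MOV R0, 15 → R0=15
ADD R0, 7 → R0=15+7=22
SUB R0, R7 → R0=22-19=3
XOR R7, R0 → R7=19^3=16
SUB R7, 5 → R7=16-5=11
MUL R7, R0 → R7=11*3=33
LOAD R0, [28] → R0=M[28]=0
MUL R7, 12 → R7=33*12=396
ADD R0, 2 → R0=0+2=2
AND R7, 31 → R7=396&31=12
STORE R7, [48] → M[48]=12
halt.

12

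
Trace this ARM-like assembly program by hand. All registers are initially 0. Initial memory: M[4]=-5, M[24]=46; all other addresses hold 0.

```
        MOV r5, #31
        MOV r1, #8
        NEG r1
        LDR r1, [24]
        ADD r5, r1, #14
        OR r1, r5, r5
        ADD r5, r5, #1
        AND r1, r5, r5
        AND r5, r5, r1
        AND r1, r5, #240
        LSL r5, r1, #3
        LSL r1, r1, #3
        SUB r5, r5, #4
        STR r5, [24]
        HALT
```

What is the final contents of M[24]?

380

after MOV r5, #31: r5=31
after MOV r1, #8: r1=8
after NEG r1: r1=-(8)=-8
after LDR r1, [24]: r1=M[24]=46
after ADD r5, r1, #14: r5=46+14=60
after OR r1, r5, r5: r1=60|60=60
after ADD r5, r5, #1: r5=60+1=61
after AND r1, r5, r5: r1=61&61=61
after AND r5, r5, r1: r5=61&61=61
after AND r1, r5, #240: r1=61&240=48
after LSL r5, r1, #3: r5=48<<3=384
after LSL r1, r1, #3: r1=48<<3=384
after SUB r5, r5, #4: r5=384-4=380
STR r5, [24] → M[24]=380
halt.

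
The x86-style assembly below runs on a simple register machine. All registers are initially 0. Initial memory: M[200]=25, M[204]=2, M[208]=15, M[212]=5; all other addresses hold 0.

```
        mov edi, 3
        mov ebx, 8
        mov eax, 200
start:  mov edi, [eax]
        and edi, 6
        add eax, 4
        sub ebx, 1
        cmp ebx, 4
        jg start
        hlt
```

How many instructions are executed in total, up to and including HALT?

28

after mov edi, 3: edi=3
after mov ebx, 8: ebx=8
after mov eax, 200: eax=200
after mov edi, [eax]: edi=M[200]=25
after and edi, 6: edi=25&6=0
after add eax, 4: eax=200+4=204
after sub ebx, 1: ebx=8-1=7
cmp ebx, 4  (cmp 7,4)
jg start: taken
after mov edi, [eax]: edi=M[204]=2
after and edi, 6: edi=2&6=2
after add eax, 4: eax=204+4=208
after sub ebx, 1: ebx=7-1=6
cmp ebx, 4  (cmp 6,4)
jg start: taken
after mov edi, [eax]: edi=M[208]=15
after and edi, 6: edi=15&6=6
after add eax, 4: eax=208+4=212
after sub ebx, 1: ebx=6-1=5
cmp ebx, 4  (cmp 5,4)
jg start: taken
after mov edi, [eax]: edi=M[212]=5
after and edi, 6: edi=5&6=4
after add eax, 4: eax=212+4=216
after sub ebx, 1: ebx=5-1=4
cmp ebx, 4  (cmp 4,4)
jg start: not taken
halt.
Total executed instructions: 28.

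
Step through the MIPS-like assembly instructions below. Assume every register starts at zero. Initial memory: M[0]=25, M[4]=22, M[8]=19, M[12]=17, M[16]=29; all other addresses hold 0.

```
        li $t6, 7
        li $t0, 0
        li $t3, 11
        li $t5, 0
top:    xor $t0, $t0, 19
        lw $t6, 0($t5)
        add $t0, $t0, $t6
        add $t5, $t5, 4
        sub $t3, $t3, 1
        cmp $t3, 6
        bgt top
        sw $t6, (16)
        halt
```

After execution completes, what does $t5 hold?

$t6=7
$t0=0
$t3=11
$t5=0
$t0=0^19=19
$t6=M[0]=25
$t0=19+25=44
$t5=0+4=4
$t3=11-1=10
cmp $t3, 6  (cmp 10,6)
bgt top: taken
$t0=44^19=63
$t6=M[4]=22
$t0=63+22=85
$t5=4+4=8
$t3=10-1=9
cmp $t3, 6  (cmp 9,6)
bgt top: taken
$t0=85^19=70
$t6=M[8]=19
$t0=70+19=89
$t5=8+4=12
$t3=9-1=8
cmp $t3, 6  (cmp 8,6)
bgt top: taken
$t0=89^19=74
$t6=M[12]=17
$t0=74+17=91
$t5=12+4=16
$t3=8-1=7
cmp $t3, 6  (cmp 7,6)
bgt top: taken
$t0=91^19=72
$t6=M[16]=29
$t0=72+29=101
$t5=16+4=20
$t3=7-1=6
cmp $t3, 6  (cmp 6,6)
bgt top: not taken
sw $t6, (16) → M[16]=29
halt.

20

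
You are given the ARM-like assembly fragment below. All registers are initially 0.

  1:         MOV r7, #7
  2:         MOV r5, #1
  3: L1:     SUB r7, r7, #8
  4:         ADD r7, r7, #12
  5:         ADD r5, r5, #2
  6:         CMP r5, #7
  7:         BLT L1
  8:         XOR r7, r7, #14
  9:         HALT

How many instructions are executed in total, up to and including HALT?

19

after MOV r7, #7: r7=7
after MOV r5, #1: r5=1
after SUB r7, r7, #8: r7=7-8=-1
after ADD r7, r7, #12: r7=(-1)+12=11
after ADD r5, r5, #2: r5=1+2=3
CMP r5, #7  (cmp 3,7)
BLT L1: taken
after SUB r7, r7, #8: r7=11-8=3
after ADD r7, r7, #12: r7=3+12=15
after ADD r5, r5, #2: r5=3+2=5
CMP r5, #7  (cmp 5,7)
BLT L1: taken
after SUB r7, r7, #8: r7=15-8=7
after ADD r7, r7, #12: r7=7+12=19
after ADD r5, r5, #2: r5=5+2=7
CMP r5, #7  (cmp 7,7)
BLT L1: not taken
after XOR r7, r7, #14: r7=19^14=29
halt.
Total executed instructions: 19.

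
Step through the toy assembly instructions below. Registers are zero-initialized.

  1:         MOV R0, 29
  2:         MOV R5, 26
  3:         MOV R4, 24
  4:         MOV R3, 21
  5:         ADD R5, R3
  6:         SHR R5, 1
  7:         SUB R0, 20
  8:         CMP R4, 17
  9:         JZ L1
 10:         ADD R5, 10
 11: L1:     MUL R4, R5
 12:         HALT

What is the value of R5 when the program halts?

after MOV R0, 29: R0=29
after MOV R5, 26: R5=26
after MOV R4, 24: R4=24
after MOV R3, 21: R3=21
after ADD R5, R3: R5=26+21=47
after SHR R5, 1: R5=47>>1=23
after SUB R0, 20: R0=29-20=9
CMP R4, 17  (cmp 24,17)
JZ L1: not taken
after ADD R5, 10: R5=23+10=33
after MUL R4, R5: R4=24*33=792
halt.

33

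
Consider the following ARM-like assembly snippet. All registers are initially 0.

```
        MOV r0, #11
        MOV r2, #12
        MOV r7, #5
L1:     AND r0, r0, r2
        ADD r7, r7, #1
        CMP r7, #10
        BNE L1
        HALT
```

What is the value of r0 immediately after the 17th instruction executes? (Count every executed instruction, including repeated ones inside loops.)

8

r0=11
r2=12
r7=5
r0=11&12=8
r7=5+1=6
CMP r7, #10  (cmp 6,10)
BNE L1: taken
r0=8&12=8
r7=6+1=7
CMP r7, #10  (cmp 7,10)
BNE L1: taken
r0=8&12=8
r7=7+1=8
CMP r7, #10  (cmp 8,10)
BNE L1: taken
r0=8&12=8
r7=8+1=9
After step 17: r0 = 8.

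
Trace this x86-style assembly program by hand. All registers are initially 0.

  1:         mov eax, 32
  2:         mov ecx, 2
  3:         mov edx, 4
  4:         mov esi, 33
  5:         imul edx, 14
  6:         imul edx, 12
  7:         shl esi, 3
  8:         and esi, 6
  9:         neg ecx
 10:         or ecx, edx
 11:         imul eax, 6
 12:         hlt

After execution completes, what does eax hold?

192

eax=32
ecx=2
edx=4
esi=33
edx=4*14=56
edx=56*12=672
esi=33<<3=264
esi=264&6=0
ecx=-(2)=-2
ecx=(-2)|672=-2
eax=32*6=192
halt.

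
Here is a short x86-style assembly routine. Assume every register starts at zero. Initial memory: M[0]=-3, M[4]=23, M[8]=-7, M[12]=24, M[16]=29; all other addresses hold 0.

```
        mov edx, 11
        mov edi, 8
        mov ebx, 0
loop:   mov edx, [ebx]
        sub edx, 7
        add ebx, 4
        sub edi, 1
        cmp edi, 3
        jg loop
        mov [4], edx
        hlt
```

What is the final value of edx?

edx=11
edi=8
ebx=0
edx=M[0]=-3
edx=(-3)-7=-10
ebx=0+4=4
edi=8-1=7
cmp edi, 3  (cmp 7,3)
jg loop: taken
edx=M[4]=23
edx=23-7=16
ebx=4+4=8
edi=7-1=6
cmp edi, 3  (cmp 6,3)
jg loop: taken
edx=M[8]=-7
edx=(-7)-7=-14
ebx=8+4=12
edi=6-1=5
cmp edi, 3  (cmp 5,3)
jg loop: taken
edx=M[12]=24
edx=24-7=17
ebx=12+4=16
edi=5-1=4
cmp edi, 3  (cmp 4,3)
jg loop: taken
edx=M[16]=29
edx=29-7=22
ebx=16+4=20
edi=4-1=3
cmp edi, 3  (cmp 3,3)
jg loop: not taken
mov [4], edx → M[4]=22
halt.

22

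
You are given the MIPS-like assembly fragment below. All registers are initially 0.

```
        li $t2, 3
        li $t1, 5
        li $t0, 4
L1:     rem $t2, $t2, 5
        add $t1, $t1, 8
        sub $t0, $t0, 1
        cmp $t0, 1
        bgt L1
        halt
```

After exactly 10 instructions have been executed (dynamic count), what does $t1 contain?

21

li $t2, 3 → $t2=3
li $t1, 5 → $t1=5
li $t0, 4 → $t0=4
rem $t2, $t2, 5 → $t2=3%5=3
add $t1, $t1, 8 → $t1=5+8=13
sub $t0, $t0, 1 → $t0=4-1=3
cmp $t0, 1  (cmp 3,1)
bgt L1: taken
rem $t2, $t2, 5 → $t2=3%5=3
add $t1, $t1, 8 → $t1=13+8=21
After step 10: $t1 = 21.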